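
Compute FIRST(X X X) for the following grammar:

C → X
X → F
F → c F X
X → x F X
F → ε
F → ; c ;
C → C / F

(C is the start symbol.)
FIRST sets of the non-terminals involved (from the grammar, by fixed-point iteration):
  FIRST(X) = { ';', 'c', 'x', ε }

To compute FIRST(X X X), process the symbols left to right:
Symbol X is a non-terminal. Add FIRST(X) \ {ε} = { ';', 'c', 'x' }
X is nullable (ε ∈ FIRST(X)), continue to the next symbol.
Symbol X is a non-terminal. Add FIRST(X) \ {ε} = { ';', 'c', 'x' }
X is nullable (ε ∈ FIRST(X)), continue to the next symbol.
Symbol X is a non-terminal. Add FIRST(X) \ {ε} = { ';', 'c', 'x' }
X is nullable (ε ∈ FIRST(X)), continue to the next symbol.
All symbols are nullable, so ε is in the result.
FIRST(X X X) = { ';', 'c', 'x', ε }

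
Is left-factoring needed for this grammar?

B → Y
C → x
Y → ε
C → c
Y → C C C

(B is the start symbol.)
No, left-factoring is not needed

Left-factoring is needed when two productions for the same non-terminal
share a common prefix on the right-hand side.

Productions for C:
  C → x
  C → c
Productions for Y:
  Y → ε
  Y → C C C

No common prefixes found.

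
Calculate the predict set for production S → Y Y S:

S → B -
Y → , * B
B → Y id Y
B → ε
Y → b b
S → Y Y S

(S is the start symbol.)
PREDICT(S → Y Y S) = (FIRST(RHS) \ {ε}) ∪ (FOLLOW(S) if ε ∈ FIRST(RHS), i.e. RHS ⇒* ε)
FIRST(Y) = { ',', 'b' }
FIRST(Y Y S) = { ',', 'b' }
ε ∉ FIRST(Y Y S), so FOLLOW(S) is not added.
PREDICT(S → Y Y S) = { ',', 'b' }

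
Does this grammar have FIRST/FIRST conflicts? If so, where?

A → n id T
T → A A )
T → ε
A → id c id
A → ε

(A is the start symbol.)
No FIRST/FIRST conflicts.

FIRST sets of the non-terminals at (or reachable through a nullable prefix from) the front of some alternative:
  FIRST(A) = { 'id', 'n', ε }

Productions for A:
  A → n id T: FIRST = { 'n' }
  A → id c id: FIRST = { 'id' }
  A → ε: FIRST = { ε }
Productions for T:
  T → A A ): FIRST = { ')', 'id', 'n' }
  T → ε: FIRST = { ε }

All alternatives of each non-terminal have pairwise disjoint FIRST sets.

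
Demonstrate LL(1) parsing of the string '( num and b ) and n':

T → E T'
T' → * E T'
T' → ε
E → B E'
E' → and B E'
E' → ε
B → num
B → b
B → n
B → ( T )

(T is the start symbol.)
Stack is shown with the top on the left.

Stack                  Input                  Action
----------------------------------------------------
T $                    ( num and b ) and n $  output T → E T'
E T' $                 ( num and b ) and n $  output E → B E'
B E' T' $              ( num and b ) and n $  output B → ( T )
( T ) E' T' $          ( num and b ) and n $  match '('
T ) E' T' $            num and b ) and n $    output T → E T'
E T' ) E' T' $         num and b ) and n $    output E → B E'
B E' T' ) E' T' $      num and b ) and n $    output B → num
num E' T' ) E' T' $    num and b ) and n $    match 'num'
E' T' ) E' T' $        and b ) and n $        output E' → and B E'
and B E' T' ) E' T' $  and b ) and n $        match 'and'
B E' T' ) E' T' $      b ) and n $            output B → b
b E' T' ) E' T' $      b ) and n $            match 'b'
E' T' ) E' T' $        ) and n $              output E' → ε
T' ) E' T' $           ) and n $              output T' → ε
) E' T' $              ) and n $              match ')'
E' T' $                and n $                output E' → and B E'
and B E' T' $          and n $                match 'and'
B E' T' $              n $                    output B → n
n E' T' $              n $                    match 'n'
E' T' $                $                      output E' → ε
T' $                   $                      output T' → ε
$                      $                      accept

The string is accepted.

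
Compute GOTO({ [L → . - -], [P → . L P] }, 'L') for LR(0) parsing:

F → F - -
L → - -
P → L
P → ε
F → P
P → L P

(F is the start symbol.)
GOTO(I, 'L') = CLOSURE({ [A → αX.β] : [A → α.Xβ] ∈ I, X = 'L' })

Items with dot before 'L', with the dot advanced:
  [P → . L P] → [P → L . P]
Closure of the advanced items:
  [P → L . P] has the dot before P: add [P → . L], [P → .], [P → . L P]
  [P → . L] has the dot before L: add [L → . - -]

GOTO = { [L → . - -], [P → . L P], [P → . L], [P → .], [P → L . P] }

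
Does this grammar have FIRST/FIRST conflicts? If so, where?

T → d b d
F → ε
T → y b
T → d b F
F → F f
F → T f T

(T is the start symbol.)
Yes. T → d b d / T → d b F on { 'd' }; F → F f / F → T f T on { 'd', 'y' }

A FIRST/FIRST conflict occurs when two productions N → α and N → β for the same non-terminal have FIRST(α) ∩ FIRST(β) ≠ ∅ (with ε ∈ FIRST of a nullable right-hand side, so two nullable alternatives also conflict).

FIRST sets of the non-terminals at (or reachable through a nullable prefix from) the front of some alternative:
  FIRST(F) = { 'd', 'f', 'y', ε }
  FIRST(T) = { 'd', 'y' }

Productions for T:
  T → d b d: FIRST = { 'd' }
  T → y b: FIRST = { 'y' }
  T → d b F: FIRST = { 'd' }
Productions for F:
  F → ε: FIRST = { ε }
  F → F f: FIRST = { 'd', 'f', 'y' }
  F → T f T: FIRST = { 'd', 'y' }

Conflict for T: T → d b d and T → d b F
  Overlap: { 'd' }
Conflict for F: F → F f and F → T f T
  Overlap: { 'd', 'y' }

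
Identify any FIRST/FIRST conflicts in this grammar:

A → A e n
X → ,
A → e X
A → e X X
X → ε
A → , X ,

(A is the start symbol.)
Yes. A → A e n / A → e X on { 'e' }; A → A e n / A → e X X on { 'e' }; A → A e n / A → ',' X ',' on { ',' }; A → e X / A → e X X on { 'e' }

A FIRST/FIRST conflict occurs when two productions N → α and N → β for the same non-terminal have FIRST(α) ∩ FIRST(β) ≠ ∅ (with ε ∈ FIRST of a nullable right-hand side, so two nullable alternatives also conflict).

FIRST sets of the non-terminals at (or reachable through a nullable prefix from) the front of some alternative:
  FIRST(A) = { ',', 'e' }

Productions for A:
  A → A e n: FIRST = { ',', 'e' }
  A → e X: FIRST = { 'e' }
  A → e X X: FIRST = { 'e' }
  A → , X ,: FIRST = { ',' }
Productions for X:
  X → ,: FIRST = { ',' }
  X → ε: FIRST = { ε }

Conflict for A: A → A e n and A → e X
  Overlap: { 'e' }
Conflict for A: A → A e n and A → e X X
  Overlap: { 'e' }
Conflict for A: A → A e n and A → , X ,
  Overlap: { ',' }
Conflict for A: A → e X and A → e X X
  Overlap: { 'e' }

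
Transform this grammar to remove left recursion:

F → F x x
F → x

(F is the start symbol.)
F is directly left-recursive. The standard transformation for
  A → A α₁ | ... | A α_m | β₁ | ... | β_n
is
  A  → β₁ A' | ... | β_n A'
  A' → α₁ A' | ... | α_m A' | ε

F → x becomes F → x F'
F → F x x becomes F' → x x F'
Add F' → ε

Resulting grammar:
F → x F'
F' → x x F'
F' → ε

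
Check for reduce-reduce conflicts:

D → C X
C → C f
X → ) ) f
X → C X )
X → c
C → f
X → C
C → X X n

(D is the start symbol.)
A reduce-reduce conflict occurs when an LR(0) state has two complete items [A → α .] and [B → β .] — both call for a reduction, and with no lookahead the parser cannot choose between them.

Augment with D' → D and build the canonical LR(0) collection (I0 = CLOSURE({[D' → . D]}), then GOTO on every symbol after a dot until no new states appear). It has 16 states:
  I0: { [C → . C f], [C → . X X n], [C → . f], [D → . C X], [D' → . D], [X → . ) ) f], [X → . C X )], [X → . C], [X → . c] }  — shift
  I1: { [X → ) . ) f] }  — shift
  I2: { [C → . C f], [C → . X X n], [C → . f], [C → C . f], [D → C . X], [X → . ) ) f], [X → . C X )], [X → . C], [X → . c], [X → C . X )], [X → C .] }  — shift, reduce
  I3: { [D' → D .] }  — accept
  I4: { [C → . C f], [C → . X X n], [C → . f], [C → X . X n], [X → . ) ) f], [X → . C X )], [X → . C], [X → . c] }  — shift
  I5: { [X → c .] }  — reduce
  I6: { [C → f .] }  — reduce
  I7: { [C → . C f], [C → . X X n], [C → . f], [C → C . f], [X → . ) ) f], [X → . C X )], [X → . C], [X → . c], [X → C . X )], [X → C .] }  — shift, reduce
  I8: { [C → . C f], [C → . X X n], [C → . f], [C → X . X n], [C → X X . n], [X → . ) ) f], [X → . C X )], [X → . C], [X → . c] }  — shift
  I9: { [C → X X n .] }  — reduce
  I10: { [C → . C f], [C → . X X n], [C → . f], [C → X . X n], [X → . ) ) f], [X → . C X )], [X → . C], [X → . c], [X → C X . )] }  — shift
  I11: { [C → C f .], [C → f .] }  — 2 reduces
  I12: { [X → ) . ) f], [X → C X ) .] }  — shift, reduce
  I13: { [X → ) ) . f] }  — shift
  I14: { [X → ) ) f .] }  — reduce
  I15: { [C → . C f], [C → . X X n], [C → . f], [C → X . X n], [D → C X .], [X → . ) ) f], [X → . C X )], [X → . C], [X → . c], [X → C X . )] }  — shift, reduce

I11 contains complete items [C → C f .], [C → f .] — reduce-reduce conflict.

Answer: Yes — I11: [C → C f .] vs [C → f .]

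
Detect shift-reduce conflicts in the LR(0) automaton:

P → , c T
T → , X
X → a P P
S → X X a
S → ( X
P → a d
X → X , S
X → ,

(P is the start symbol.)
Yes — I9: [T → , X .] vs [X → X . , S]; I17: [X → , .] vs [S → . ( X]; I20: [S → ( X .] vs [X → X . , S]

Augment with P' → P and build the canonical LR(0) collection (I0 = CLOSURE({[P' → . P]}), then GOTO on every symbol after a dot until no new states appear). It has 21 states:
  I0: { [P → . , c T], [P → . a d], [P' → . P] }  — shift
  I1: { [P → , . c T] }  — shift
  I2: { [P' → P .] }  — accept
  I3: { [P → a . d] }  — shift
  I4: { [P → a d .] }  — reduce
  I5: { [P → , c . T], [T → . , X] }  — shift
  I6: { [T → , . X], [X → . ,], [X → . X , S], [X → . a P P] }  — shift
  I7: { [P → , c T .] }  — reduce
  I8: { [X → , .] }  — reduce
  I9: { [T → , X .], [X → X . , S] }  — shift, reduce
  I10: { [P → . , c T], [P → . a d], [X → a . P P] }  — shift
  I11: { [P → . , c T], [P → . a d], [X → a P . P] }  — shift
  I12: { [X → a P P .] }  — reduce
  I13: { [S → . ( X], [S → . X X a], [X → . ,], [X → . X , S], [X → . a P P], [X → X , . S] }  — shift
  I14: { [S → ( . X], [X → . ,], [X → . X , S], [X → . a P P] }  — shift
  I15: { [X → X , S .] }  — reduce
  I16: { [S → X . X a], [X → . ,], [X → . X , S], [X → . a P P], [X → X . , S] }  — shift
  I17: { [S → . ( X], [S → . X X a], [X → , .], [X → . ,], [X → . X , S], [X → . a P P], [X → X , . S] }  — shift, reduce
  I18: { [S → X X . a], [X → X . , S] }  — shift
  I19: { [S → X X a .] }  — reduce
  I20: { [S → ( X .], [X → X . , S] }  — shift, reduce

I9 contains reduce item [T → , X .] and shift item [X → X . , S] — shift-reduce conflict.
I17 contains reduce item [X → , .] and shift items [S → . ( X], [X → . ,], [X → . a P P] — shift-reduce conflict.
I20 contains reduce item [S → ( X .] and shift item [X → X . , S] — shift-reduce conflict.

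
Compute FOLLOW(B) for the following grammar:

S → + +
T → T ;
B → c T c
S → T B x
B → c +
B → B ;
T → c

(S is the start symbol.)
{ ';', 'x' }

In S → T B x: B is followed by x, add FIRST(x) \ {ε} = { 'x' }
In B → B ;: B is followed by ';', add FIRST(';') \ {ε} = { ';' }

Taking the union: FOLLOW(B) = { ';', 'x' }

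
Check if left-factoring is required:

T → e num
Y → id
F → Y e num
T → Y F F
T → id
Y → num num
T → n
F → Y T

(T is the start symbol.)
Left-factoring is needed when two productions for the same non-terminal
share a common prefix on the right-hand side.

Productions for T:
  T → e num
  T → Y F F
  T → id
  T → n
Productions for Y:
  Y → id
  Y → num num
Productions for F:
  F → Y e num
  F → Y T

Found common prefix 'Y' in productions for F

Answer: Yes, F has productions with common prefix 'Y'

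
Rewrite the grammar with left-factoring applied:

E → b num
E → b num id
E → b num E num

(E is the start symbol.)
E → b num E'
E' → ε
E' → id
E' → E num

Left-factoring transforms A → αβ₁ | αβ₂ into A → αA' and A' → β₁ | β₂
(α is the longest common prefix among the alternatives). Repeat until
no nonterminal has two alternatives with a common prefix.

Round 1: E has alternatives sharing prefix 'b num'. Introduce E': E → b num E'
  Add: E' → ε
  Add: E' → id
  Add: E' → E num

No remaining common prefixes — done.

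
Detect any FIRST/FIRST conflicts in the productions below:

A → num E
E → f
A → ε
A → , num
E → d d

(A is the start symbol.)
A FIRST/FIRST conflict occurs when two productions N → α and N → β for the same non-terminal have FIRST(α) ∩ FIRST(β) ≠ ∅ (with ε ∈ FIRST of a nullable right-hand side, so two nullable alternatives also conflict).

Productions for A:
  A → num E: FIRST = { 'num' }
  A → ε: FIRST = { ε }
  A → , num: FIRST = { ',' }
Productions for E:
  E → f: FIRST = { 'f' }
  E → d d: FIRST = { 'd' }

All alternatives of each non-terminal have pairwise disjoint FIRST sets.

Answer: No FIRST/FIRST conflicts.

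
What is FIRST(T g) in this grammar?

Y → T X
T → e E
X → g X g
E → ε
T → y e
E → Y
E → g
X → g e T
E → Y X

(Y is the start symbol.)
{ 'e', 'y' }

FIRST sets of the non-terminals involved (from the grammar, by fixed-point iteration):
  FIRST(T) = { 'e', 'y' }

To compute FIRST(T g), process the symbols left to right:
Symbol T is a non-terminal. Add FIRST(T) \ {ε} = { 'e', 'y' }
T is not nullable (ε ∉ FIRST(T)), so stop here.
FIRST(T g) = { 'e', 'y' }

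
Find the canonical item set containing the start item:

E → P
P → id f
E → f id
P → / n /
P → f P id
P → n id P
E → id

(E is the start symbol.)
First, augment the grammar with E' → E
I₀ = CLOSURE({ [E' → . E] }):
  [E' → . E] has the dot before E: add [E → . P], [E → . f id], [E → . id]
  [E → . P] has the dot before P: add [P → . id f], [P → . / n /], [P → . f P id], [P → . n id P]
No further items can be added.

I₀ = { [E → . P], [E → . f id], [E → . id], [E' → . E], [P → . / n /], [P → . f P id], [P → . id f], [P → . n id P] }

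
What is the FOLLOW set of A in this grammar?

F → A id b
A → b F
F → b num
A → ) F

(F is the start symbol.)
To compute FOLLOW(A), find every occurrence of A on a right-hand side N → α A β: add FIRST(β) \ {ε}, and if β is empty or nullable also add FOLLOW(N). Iterate to a fixed point.

In F → A id b: A is followed by id b, add FIRST(id b) \ {ε} = { 'id' }

Taking the union: FOLLOW(A) = { 'id' }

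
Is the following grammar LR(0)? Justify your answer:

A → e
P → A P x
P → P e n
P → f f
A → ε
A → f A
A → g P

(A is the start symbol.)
No. Shift-reduce conflict between [A → .] and [A → . e]

A grammar is LR(0) if no state in the canonical LR(0) collection has:
  - both a shift item (dot before a terminal) and a complete item (shift-reduce conflict), or
  - two or more complete items (reduce-reduce conflict; the accept item [A' → A .] counts as a complete item here).

Augment with A' → A and build the canonical LR(0) collection (I0 = CLOSURE({[A' → . A]}), then GOTO on every symbol after a dot until no new states appear). It has 14 states:
  I0: { [A → . e], [A → . f A], [A → . g P], [A → .], [A' → . A] }  — shift, reduce
  I1: { [A' → A .] }  — accept
  I2: { [A → e .] }  — reduce
  I3: { [A → . e], [A → . f A], [A → . g P], [A → .], [A → f . A] }  — shift, reduce
  I4: { [A → . e], [A → . f A], [A → . g P], [A → .], [A → g . P], [P → . A P x], [P → . P e n], [P → . f f] }  — shift, reduce
  I5: { [A → . e], [A → . f A], [A → . g P], [A → .], [P → . A P x], [P → . P e n], [P → . f f], [P → A . P x] }  — shift, reduce
  I6: { [A → g P .], [P → P . e n] }  — shift, reduce
  I7: { [A → . e], [A → . f A], [A → . g P], [A → .], [A → f . A], [P → f . f] }  — shift, reduce
  I8: { [A → f A .] }  — reduce
  I9: { [A → . e], [A → . f A], [A → . g P], [A → .], [A → f . A], [P → f f .] }  — shift, 2 reduces
  I10: { [P → P e . n] }  — shift
  I11: { [P → P e n .] }  — reduce
  I12: { [P → A P . x], [P → P . e n] }  — shift
  I13: { [P → A P x .] }  — reduce

Conflict in state I0:
  Shift-reduce conflict between [A → .] and [A → . e]
So the grammar is NOT LR(0).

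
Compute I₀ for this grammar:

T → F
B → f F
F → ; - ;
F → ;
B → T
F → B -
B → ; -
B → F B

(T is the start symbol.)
{ [B → . ; -], [B → . F B], [B → . T], [B → . f F], [F → . ; - ;], [F → . ;], [F → . B -], [T → . F], [T' → . T] }

First, augment the grammar with T' → T
I₀ = CLOSURE({ [T' → . T] }):
  [T' → . T] has the dot before T: add [T → . F]
  [T → . F] has the dot before F: add [F → . ; - ;], [F → . ;], [F → . B -]
  [F → . B -] has the dot before B: add [B → . f F], [B → . T], [B → . ; -], [B → . F B]
No further items can be added.

I₀ = { [B → . ; -], [B → . F B], [B → . T], [B → . f F], [F → . ; - ;], [F → . ;], [F → . B -], [T → . F], [T' → . T] }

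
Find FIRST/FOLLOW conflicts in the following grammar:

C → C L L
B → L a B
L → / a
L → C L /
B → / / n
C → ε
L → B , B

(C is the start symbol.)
Yes. C → C L L with FOLLOW(C) on { '/' }

Nullable non-terminals: C.
FIRST sets used below: FIRST(C) = { '/', ε }, FIRST(L) = { '/' }

C: nullable alternative(s) C → ε; FOLLOW(C) = { $, '/' }
  C → C L L: FIRST \ {ε} = { '/' } — overlaps FOLLOW(C) on { '/' }: CONFLICT
  C → ε: FIRST \ {ε} = { } — this is the only nullable alternative, skip

B, L have no nullable alternative, so no FIRST/FOLLOW check is needed there.

So the grammar has 1 FIRST/FOLLOW conflict (marked CONFLICT above).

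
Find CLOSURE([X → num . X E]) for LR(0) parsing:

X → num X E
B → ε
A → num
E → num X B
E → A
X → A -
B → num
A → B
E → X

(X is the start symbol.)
{ [A → . B], [A → . num], [B → . num], [B → .], [X → . A -], [X → . num X E], [X → num . X E] }

To compute CLOSURE, for each item [A → α.Bβ] where B is a non-terminal, add [B → .γ] for all productions B → γ; repeat for the newly added items until nothing changes.

Start with: [X → num . X E]
  [X → num . X E] has the dot before X: add [X → . num X E], [X → . A -]
  [X → . A -] has the dot before A: add [A → . num], [A → . B]
  [A → . B] has the dot before B: add [B → .], [B → . num]
No further items can be added.

CLOSURE = { [A → . B], [A → . num], [B → . num], [B → .], [X → . A -], [X → . num X E], [X → num . X E] }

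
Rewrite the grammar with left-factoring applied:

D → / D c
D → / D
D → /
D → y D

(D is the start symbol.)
D → / D'
D' → D D''
D'' → c
D'' → ε
D' → ε
D → y D

Left-factoring transforms A → αβ₁ | αβ₂ into A → αA' and A' → β₁ | β₂
(α is the longest common prefix among the alternatives). Repeat until
no nonterminal has two alternatives with a common prefix.

Round 1: D has alternatives sharing prefix '/'. Introduce D': D → / D'
  Add: D' → D c
  Add: D' → D
  Add: D' → ε

Round 2: D' has alternatives sharing prefix 'D'. Introduce D'': D' → D D''
  Add: D'' → c
  Add: D'' → ε

No remaining common prefixes — done.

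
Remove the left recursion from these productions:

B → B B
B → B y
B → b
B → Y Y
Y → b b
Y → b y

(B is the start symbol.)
B is directly left-recursive. The standard transformation for
  A → A α₁ | ... | A α_m | β₁ | ... | β_n
is
  A  → β₁ A' | ... | β_n A'
  A' → α₁ A' | ... | α_m A' | ε

B → b becomes B → b B'
B → Y Y becomes B → Y Y B'
B → B B becomes B' → B B'
B → B y becomes B' → y B'
Add B' → ε

Productions for other non-terminals are unchanged:
  Y → b b
  Y → b y

Resulting grammar:
B → b B'
B → Y Y B'
B' → B B'
B' → y B'
B' → ε
Y → b b
Y → b y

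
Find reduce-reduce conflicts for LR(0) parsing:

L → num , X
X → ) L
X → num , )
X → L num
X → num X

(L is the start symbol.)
Augment with L' → L and build the canonical LR(0) collection (I0 = CLOSURE({[L' → . L]}), then GOTO on every symbol after a dot until no new states appear). It has 13 states:
  I0: { [L → . num , X], [L' → . L] }  — shift
  I1: { [L' → L .] }  — accept
  I2: { [L → num . , X] }  — shift
  I3: { [L → . num , X], [L → num , . X], [X → . ) L], [X → . L num], [X → . num , )], [X → . num X] }  — shift
  I4: { [L → . num , X], [X → ) . L] }  — shift
  I5: { [X → L . num] }  — shift
  I6: { [L → num , X .] }  — reduce
  I7: { [L → . num , X], [L → num . , X], [X → . ) L], [X → . L num], [X → . num , )], [X → . num X], [X → num . , )], [X → num . X] }  — shift
  I8: { [L → . num , X], [L → num , . X], [X → . ) L], [X → . L num], [X → . num , )], [X → . num X], [X → num , . )] }  — shift
  I9: { [X → num X .] }  — reduce
  I10: { [L → . num , X], [X → ) . L], [X → num , ) .] }  — shift, reduce
  I11: { [X → ) L .] }  — reduce
  I12: { [X → L num .] }  — reduce

No state contains more than one complete item.

Answer: No reduce-reduce conflicts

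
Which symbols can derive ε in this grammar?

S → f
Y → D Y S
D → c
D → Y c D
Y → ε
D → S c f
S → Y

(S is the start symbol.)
A non-terminal is nullable if it can derive ε (the empty string): either it has an ε-production, or it has a production whose right-hand side consists entirely of nullable non-terminals.

ε-productions: Y → ε
So Y is immediately nullable.
S → Y: every symbol on the right is nullable, so S is nullable too.
No further non-terminal can be added: every production for the remaining non-terminals contains a terminal or a non-nullable non-terminal.
Nullable = { 'S', 'Y' }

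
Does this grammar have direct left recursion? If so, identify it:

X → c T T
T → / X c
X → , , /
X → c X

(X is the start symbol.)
Direct left recursion occurs when N → N α for some non-terminal N (the right-hand side begins with the left-hand side itself).

X → c T T: starts with c
T → / X c: starts with '/'
X → , , /: starts with ','
X → c X: starts with c

No direct left recursion found.

Answer: No direct left recursion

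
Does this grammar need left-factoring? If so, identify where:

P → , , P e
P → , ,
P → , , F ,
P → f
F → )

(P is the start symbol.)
Yes, P has productions with common prefix ', ,'

Left-factoring is needed when two productions for the same non-terminal
share a common prefix on the right-hand side.

Productions for P:
  P → , , P e
  P → , ,
  P → , , F ,
  P → f

Found common prefix ', ,' in productions for P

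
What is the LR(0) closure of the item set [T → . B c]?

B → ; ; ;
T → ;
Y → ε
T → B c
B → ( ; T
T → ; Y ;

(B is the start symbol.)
To compute CLOSURE, for each item [A → α.Bβ] where B is a non-terminal, add [B → .γ] for all productions B → γ; repeat for the newly added items until nothing changes.

Start with: [T → . B c]
  [T → . B c] has the dot before B: add [B → . ; ; ;], [B → . ( ; T]
No further items can be added.

CLOSURE = { [B → . ( ; T], [B → . ; ; ;], [T → . B c] }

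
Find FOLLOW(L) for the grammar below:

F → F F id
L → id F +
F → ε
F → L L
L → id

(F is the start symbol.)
To compute FOLLOW(L), find every occurrence of L on a right-hand side N → α L β: add FIRST(β) \ {ε}, and if β is empty or nullable also add FOLLOW(N). Iterate to a fixed point.

In F → L L: L is followed by L, add FIRST(L) \ {ε} = { 'id' }
In F → L L: L is at the end, add FOLLOW(F)

The FOLLOW sets referred to above (computed the same way, to a fixed point):
  FOLLOW(F) = { $, '+', 'id' }

Taking the union: FOLLOW(L) = { $, '+', 'id' }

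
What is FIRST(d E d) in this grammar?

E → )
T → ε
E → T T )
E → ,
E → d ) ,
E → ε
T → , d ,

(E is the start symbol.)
{ 'd' }

To compute FIRST(d E d), process the symbols left to right:
Symbol d is a terminal. Add 'd' and stop.
FIRST(d E d) = { 'd' }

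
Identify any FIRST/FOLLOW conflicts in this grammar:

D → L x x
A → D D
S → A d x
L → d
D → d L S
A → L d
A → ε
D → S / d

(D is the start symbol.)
Nullable non-terminals: A.
FIRST sets used below: FIRST(D) = { 'd' }, FIRST(L) = { 'd' }

A: nullable alternative(s) A → ε; FOLLOW(A) = { 'd' }
  A → D D: FIRST \ {ε} = { 'd' } — overlaps FOLLOW(A) on { 'd' }: CONFLICT
  A → L d: FIRST \ {ε} = { 'd' } — overlaps FOLLOW(A) on { 'd' }: CONFLICT
  A → ε: FIRST \ {ε} = { } — this is the only nullable alternative, skip

D, L, S have no nullable alternative, so no FIRST/FOLLOW check is needed there.

So the grammar has 2 FIRST/FOLLOW conflicts (marked CONFLICT above).

Answer: Yes. A → D D with FOLLOW(A) on { 'd' }; A → L d with FOLLOW(A) on { 'd' }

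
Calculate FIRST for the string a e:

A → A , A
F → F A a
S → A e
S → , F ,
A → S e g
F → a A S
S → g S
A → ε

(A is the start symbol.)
{ 'a' }

To compute FIRST(a e), process the symbols left to right:
Symbol a is a terminal. Add 'a' and stop.
FIRST(a e) = { 'a' }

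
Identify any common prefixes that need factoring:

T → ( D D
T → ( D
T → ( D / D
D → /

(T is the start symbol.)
Left-factoring is needed when two productions for the same non-terminal
share a common prefix on the right-hand side.

Productions for T:
  T → ( D D
  T → ( D
  T → ( D / D

Found common prefix '( D' in productions for T

Answer: Yes, T has productions with common prefix '( D'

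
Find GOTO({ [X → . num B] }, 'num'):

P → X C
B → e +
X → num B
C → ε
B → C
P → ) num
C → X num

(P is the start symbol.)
{ [B → . C], [B → . e +], [C → . X num], [C → .], [X → . num B], [X → num . B] }

GOTO(I, 'num') = CLOSURE({ [A → αX.β] : [A → α.Xβ] ∈ I, X = 'num' })

Items with dot before 'num', with the dot advanced:
  [X → . num B] → [X → num . B]
Closure of the advanced items:
  [X → num . B] has the dot before B: add [B → . e +], [B → . C]
  [B → . C] has the dot before C: add [C → .], [C → . X num]
  [C → . X num] has the dot before X: add [X → . num B]

GOTO = { [B → . C], [B → . e +], [C → . X num], [C → .], [X → . num B], [X → num . B] }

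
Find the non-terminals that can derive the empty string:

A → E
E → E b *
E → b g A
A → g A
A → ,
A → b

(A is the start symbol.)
None

A non-terminal is nullable if it can derive ε (the empty string): either it has an ε-production, or it has a production whose right-hand side consists entirely of nullable non-terminals.

There are no ε-productions, so no non-terminal can derive ε.
No non-terminals are nullable.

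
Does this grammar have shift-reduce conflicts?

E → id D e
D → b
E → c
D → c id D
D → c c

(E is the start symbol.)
No shift-reduce conflicts

Augment with E' → E and build the canonical LR(0) collection (I0 = CLOSURE({[E' → . E]}), then GOTO on every symbol after a dot until no new states appear). It has 11 states:
  I0: { [E → . c], [E → . id D e], [E' → . E] }  — shift
  I1: { [E' → E .] }  — accept
  I2: { [E → c .] }  — reduce
  I3: { [D → . b], [D → . c c], [D → . c id D], [E → id . D e] }  — shift
  I4: { [E → id D . e] }  — shift
  I5: { [D → b .] }  — reduce
  I6: { [D → c . c], [D → c . id D] }  — shift
  I7: { [D → c c .] }  — reduce
  I8: { [D → . b], [D → . c c], [D → . c id D], [D → c id . D] }  — shift
  I9: { [D → c id D .] }  — reduce
  I10: { [E → id D e .] }  — reduce

No state contains both a complete item and a shift item.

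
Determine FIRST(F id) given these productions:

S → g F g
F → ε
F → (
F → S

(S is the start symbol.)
{ '(', 'g', 'id' }

FIRST sets of the non-terminals involved (from the grammar, by fixed-point iteration):
  FIRST(F) = { '(', 'g', ε }

To compute FIRST(F id), process the symbols left to right:
Symbol F is a non-terminal. Add FIRST(F) \ {ε} = { '(', 'g' }
F is nullable (ε ∈ FIRST(F)), continue to the next symbol.
Symbol id is a terminal. Add 'id' and stop.
FIRST(F id) = { '(', 'g', 'id' }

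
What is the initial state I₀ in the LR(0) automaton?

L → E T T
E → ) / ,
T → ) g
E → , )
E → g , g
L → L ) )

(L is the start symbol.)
{ [E → . ) / ,], [E → . , )], [E → . g , g], [L → . E T T], [L → . L ) )], [L' → . L] }

First, augment the grammar with L' → L
I₀ = CLOSURE({ [L' → . L] }):
  [L' → . L] has the dot before L: add [L → . E T T], [L → . L ) )]
  [L → . E T T] has the dot before E: add [E → . ) / ,], [E → . , )], [E → . g , g]
No further items can be added.

I₀ = { [E → . ) / ,], [E → . , )], [E → . g , g], [L → . E T T], [L → . L ) )], [L' → . L] }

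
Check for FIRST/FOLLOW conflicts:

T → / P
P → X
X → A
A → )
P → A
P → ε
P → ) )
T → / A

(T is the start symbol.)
No FIRST/FOLLOW conflicts.

A FIRST/FOLLOW conflict occurs when a non-terminal N has a nullable alternative N → β (β ⇒* ε) and another alternative N → α with FIRST(α) ∩ FOLLOW(N) ≠ ∅: on such a lookahead the parser cannot decide between expanding α and letting N vanish via β.

Nullable non-terminals: P.
FIRST sets used below: FIRST(X) = { ')' }, FIRST(A) = { ')' }

P: nullable alternative(s) P → ε; FOLLOW(P) = { $ }
  P → X: FIRST \ {ε} = { ')' } — disjoint from FOLLOW(P)
  P → A: FIRST \ {ε} = { ')' } — disjoint from FOLLOW(P)
  P → ε: FIRST \ {ε} = { } — this is the only nullable alternative, skip
  P → ) ): FIRST \ {ε} = { ')' } — disjoint from FOLLOW(P)

A, T, X have no nullable alternative, so no FIRST/FOLLOW check is needed there.

No FIRST/FOLLOW conflicts found.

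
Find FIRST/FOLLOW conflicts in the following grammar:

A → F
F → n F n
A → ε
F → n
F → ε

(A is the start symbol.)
Nullable non-terminals: A, F.
FIRST sets used below: FIRST(F) = { 'n', ε }

A: nullable alternative(s) A → F, A → ε; FOLLOW(A) = { $ }
  A → F: FIRST \ {ε} = { 'n' } — disjoint from FOLLOW(A)
  A → ε: FIRST \ {ε} = { } — disjoint from FOLLOW(A)

F: nullable alternative(s) F → ε; FOLLOW(F) = { $, 'n' }
  F → n F n: FIRST \ {ε} = { 'n' } — overlaps FOLLOW(F) on { 'n' }: CONFLICT
  F → n: FIRST \ {ε} = { 'n' } — overlaps FOLLOW(F) on { 'n' }: CONFLICT
  F → ε: FIRST \ {ε} = { } — this is the only nullable alternative, skip

So the grammar has 2 FIRST/FOLLOW conflicts (marked CONFLICT above).

Answer: Yes. F → n F n with FOLLOW(F) on { 'n' }; F → n with FOLLOW(F) on { 'n' }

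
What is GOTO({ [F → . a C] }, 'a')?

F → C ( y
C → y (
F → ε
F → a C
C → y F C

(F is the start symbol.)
GOTO(I, 'a') = CLOSURE({ [A → αX.β] : [A → α.Xβ] ∈ I, X = 'a' })

Items with dot before 'a', with the dot advanced:
  [F → . a C] → [F → a . C]
Closure of the advanced items:
  [F → a . C] has the dot before C: add [C → . y (], [C → . y F C]

GOTO = { [C → . y (], [C → . y F C], [F → a . C] }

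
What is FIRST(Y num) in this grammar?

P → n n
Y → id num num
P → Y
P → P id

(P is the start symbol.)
{ 'id' }

FIRST sets of the non-terminals involved (from the grammar, by fixed-point iteration):
  FIRST(Y) = { 'id' }

To compute FIRST(Y num), process the symbols left to right:
Symbol Y is a non-terminal. Add FIRST(Y) \ {ε} = { 'id' }
Y is not nullable (ε ∉ FIRST(Y)), so stop here.
FIRST(Y num) = { 'id' }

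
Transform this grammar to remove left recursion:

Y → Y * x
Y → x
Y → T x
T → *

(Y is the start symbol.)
Y is directly left-recursive. The standard transformation for
  A → A α₁ | ... | A α_m | β₁ | ... | β_n
is
  A  → β₁ A' | ... | β_n A'
  A' → α₁ A' | ... | α_m A' | ε

Y → x becomes Y → x Y'
Y → T x becomes Y → T x Y'
Y → Y * x becomes Y' → * x Y'
Add Y' → ε

Productions for other non-terminals are unchanged:
  T → *

Resulting grammar:
Y → x Y'
Y → T x Y'
Y' → * x Y'
Y' → ε
T → *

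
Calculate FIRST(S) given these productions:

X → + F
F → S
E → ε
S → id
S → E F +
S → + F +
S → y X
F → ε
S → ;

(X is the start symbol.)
{ '+', ';', 'id', 'y' }

To compute FIRST(S), examine every production with S on the left-hand side, reading each right-hand side left to right until a non-nullable symbol is reached.

FIRST sets of the other non-terminals involved (by the same procedure, iterated to a fixed point):
  FIRST(E) = { ε }
  FIRST(F) = { '+', ';', 'id', 'y', ε }

From S → id:
  - id is a terminal: add 'id' and stop
From S → E F +:
  - E is a non-terminal: add FIRST(E) \ {ε} = { }
    E is nullable, so continue to the next symbol
  - F is a non-terminal: add FIRST(F) \ {ε} = { '+', ';', 'id', 'y' }
    F is nullable, so continue to the next symbol
  - '+' is a terminal: add '+' and stop
From S → + F +:
  - '+' is a terminal: add '+' and stop
From S → y X:
  - y is a terminal: add 'y' and stop
From S → ;:
  - ';' is a terminal: add ';' and stop

Collecting: FIRST(S) = { '+', ';', 'id', 'y' }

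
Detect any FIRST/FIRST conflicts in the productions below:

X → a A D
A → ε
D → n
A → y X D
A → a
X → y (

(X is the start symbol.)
Productions for X:
  X → a A D: FIRST = { 'a' }
  X → y (: FIRST = { 'y' }
Productions for A:
  A → ε: FIRST = { ε }
  A → y X D: FIRST = { 'y' }
  A → a: FIRST = { 'a' }
D has only one production, so no FIRST/FIRST conflict is possible there.

All alternatives of each non-terminal have pairwise disjoint FIRST sets.

Answer: No FIRST/FIRST conflicts.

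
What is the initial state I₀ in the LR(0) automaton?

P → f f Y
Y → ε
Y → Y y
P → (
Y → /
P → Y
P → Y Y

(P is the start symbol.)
First, augment the grammar with P' → P
I₀ = CLOSURE({ [P' → . P] }):
  [P' → . P] has the dot before P: add [P → . f f Y], [P → . (], [P → . Y], [P → . Y Y]
  [P → . Y] has the dot before Y: add [Y → .], [Y → . Y y], [Y → . /]
No further items can be added.

I₀ = { [P → . (], [P → . Y Y], [P → . Y], [P → . f f Y], [P' → . P], [Y → . /], [Y → . Y y], [Y → .] }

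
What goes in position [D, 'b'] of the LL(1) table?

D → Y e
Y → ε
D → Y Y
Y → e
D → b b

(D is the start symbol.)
D → b b

To find M[D, 'b'], we find productions for D where 'b' is in the predict set (PREDICT(N → α) = (FIRST(α) \ {ε}) ∪ (FOLLOW(N) if α ⇒* ε)).

Relevant sets:
  FIRST(Y) = { 'e', ε }
  FOLLOW(D) = { $ }

D → Y e: PREDICT = { 'e' }
D → Y Y: PREDICT = { $, 'e' }
D → b b: PREDICT = { 'b' }
  'b' is in predict set, so this production goes in M[D, 'b']

M[D, 'b'] = D → b b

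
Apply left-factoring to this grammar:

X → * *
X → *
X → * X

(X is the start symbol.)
Left-factoring transforms A → αβ₁ | αβ₂ into A → αA' and A' → β₁ | β₂
(α is the longest common prefix among the alternatives). Repeat until
no nonterminal has two alternatives with a common prefix.

Round 1: X has alternatives sharing prefix '*'. Introduce X': X → * X'
  Add: X' → *
  Add: X' → ε
  Add: X' → X

No remaining common prefixes — done.

Resulting grammar:
X → * X'
X' → *
X' → ε
X' → X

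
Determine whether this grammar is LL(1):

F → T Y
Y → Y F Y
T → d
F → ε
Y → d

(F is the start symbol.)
A grammar is LL(1) if for each non-terminal N with multiple productions, the predict sets of those productions are pairwise disjoint, where PREDICT(N → α) = (FIRST(α) \ {ε}) ∪ (FOLLOW(N) if α ⇒* ε).

Relevant sets:
  FIRST(T) = { 'd' }
  FIRST(Y) = { 'd' }
  FOLLOW(F) = { $, 'd' }

For F:
  PREDICT(F → T Y) = { 'd' }
  PREDICT(F → ε) = { $, 'd' }
For Y:
  PREDICT(Y → Y F Y) = { 'd' }
  PREDICT(Y → d) = { 'd' }
T has a single production, so nothing to check there.

Conflict found: Predict set conflict for F: { 'd' }
The grammar is NOT LL(1).

Answer: No. Predict set conflict for F: { 'd' }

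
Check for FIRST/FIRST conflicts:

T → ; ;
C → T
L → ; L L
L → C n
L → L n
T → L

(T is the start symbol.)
FIRST sets of the non-terminals at (or reachable through a nullable prefix from) the front of some alternative:
  FIRST(L) = { ';' }
  FIRST(C) = { ';' }

Productions for T:
  T → ; ;: FIRST = { ';' }
  T → L: FIRST = { ';' }
Productions for L:
  L → ; L L: FIRST = { ';' }
  L → C n: FIRST = { ';' }
  L → L n: FIRST = { ';' }
C has only one production, so no FIRST/FIRST conflict is possible there.

Conflict for T: T → ; ; and T → L
  Overlap: { ';' }
Conflict for L: L → ; L L and L → C n
  Overlap: { ';' }
Conflict for L: L → ; L L and L → L n
  Overlap: { ';' }
Conflict for L: L → C n and L → L n
  Overlap: { ';' }

Answer: Yes. T → ';' ';' / T → L on { ';' }; L → ';' L L / L → C n on { ';' }; L → ';' L L / L → L n on { ';' }; L → C n / L → L n on { ';' }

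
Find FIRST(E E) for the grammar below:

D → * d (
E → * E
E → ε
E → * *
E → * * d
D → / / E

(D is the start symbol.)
FIRST sets of the non-terminals involved (from the grammar, by fixed-point iteration):
  FIRST(E) = { '*', ε }

To compute FIRST(E E), process the symbols left to right:
Symbol E is a non-terminal. Add FIRST(E) \ {ε} = { '*' }
E is nullable (ε ∈ FIRST(E)), continue to the next symbol.
Symbol E is a non-terminal. Add FIRST(E) \ {ε} = { '*' }
E is nullable (ε ∈ FIRST(E)), continue to the next symbol.
All symbols are nullable, so ε is in the result.
FIRST(E E) = { '*', ε }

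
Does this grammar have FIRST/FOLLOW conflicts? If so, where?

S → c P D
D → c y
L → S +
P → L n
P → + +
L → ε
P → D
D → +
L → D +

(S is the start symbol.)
No FIRST/FOLLOW conflicts.

Nullable non-terminals: L.
FIRST sets used below: FIRST(S) = { 'c' }, FIRST(D) = { '+', 'c' }

L: nullable alternative(s) L → ε; FOLLOW(L) = { 'n' }
  L → S +: FIRST \ {ε} = { 'c' } — disjoint from FOLLOW(L)
  L → ε: FIRST \ {ε} = { } — this is the only nullable alternative, skip
  L → D +: FIRST \ {ε} = { '+', 'c' } — disjoint from FOLLOW(L)

D, P, S have no nullable alternative, so no FIRST/FOLLOW check is needed there.

No FIRST/FOLLOW conflicts found.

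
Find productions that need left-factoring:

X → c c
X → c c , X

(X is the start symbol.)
Left-factoring is needed when two productions for the same non-terminal
share a common prefix on the right-hand side.

Productions for X:
  X → c c
  X → c c , X

Found common prefix 'c c' in productions for X

Answer: Yes, X has productions with common prefix 'c c'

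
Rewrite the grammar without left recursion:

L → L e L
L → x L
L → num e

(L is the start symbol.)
L is directly left-recursive. The standard transformation for
  A → A α₁ | ... | A α_m | β₁ | ... | β_n
is
  A  → β₁ A' | ... | β_n A'
  A' → α₁ A' | ... | α_m A' | ε

L → x L becomes L → x L L'
L → num e becomes L → num e L'
L → L e L becomes L' → e L L'
Add L' → ε

Resulting grammar:
L → x L L'
L → num e L'
L' → e L L'
L' → ε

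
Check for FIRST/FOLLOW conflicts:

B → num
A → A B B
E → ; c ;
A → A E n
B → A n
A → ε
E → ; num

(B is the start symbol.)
Yes. A → A B B with FOLLOW(A) on { ';', 'n', 'num' }; A → A E n with FOLLOW(A) on { ';', 'n', 'num' }

Nullable non-terminals: A.
FIRST sets used below: FIRST(A) = { ';', 'n', 'num', ε }, FIRST(B) = { ';', 'n', 'num' }, FIRST(E) = { ';' }

A: nullable alternative(s) A → ε; FOLLOW(A) = { ';', 'n', 'num' }
  A → A B B: FIRST \ {ε} = { ';', 'n', 'num' } — overlaps FOLLOW(A) on { ';', 'n', 'num' }: CONFLICT
  A → A E n: FIRST \ {ε} = { ';', 'n', 'num' } — overlaps FOLLOW(A) on { ';', 'n', 'num' }: CONFLICT
  A → ε: FIRST \ {ε} = { } — this is the only nullable alternative, skip

B, E have no nullable alternative, so no FIRST/FOLLOW check is needed there.

So the grammar has 2 FIRST/FOLLOW conflicts (marked CONFLICT above).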